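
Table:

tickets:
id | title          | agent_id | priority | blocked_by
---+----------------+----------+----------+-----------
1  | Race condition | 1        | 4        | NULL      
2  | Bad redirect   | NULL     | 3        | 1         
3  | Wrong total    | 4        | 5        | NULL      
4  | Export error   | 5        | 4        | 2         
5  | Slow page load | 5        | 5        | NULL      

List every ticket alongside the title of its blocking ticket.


This is a self-join: tickets is joined to a second copy of itself, matching each row's blocked_by to another row's id. Use LEFT JOIN so rows with blocked_by=NULL are kept.
  - ticket 1 (Race condition): blocked_by=NULL -> NULL
  - ticket 2 (Bad redirect): blocked_by=1 -> Race condition
  - ticket 3 (Wrong total): blocked_by=NULL -> NULL
  - ticket 4 (Export error): blocked_by=2 -> Bad redirect
  - ticket 5 (Slow page load): blocked_by=NULL -> NULL

SQL:
SELECT a.title AS item, b.title AS blocked_by
FROM tickets a
LEFT JOIN tickets b ON a.blocked_by = b.id

Result:
item           | blocked_by    
---------------+---------------
Race condition | NULL          
Bad redirect   | Race condition
Wrong total    | NULL          
Export error   | Bad redirect  
Slow page load | NULL          


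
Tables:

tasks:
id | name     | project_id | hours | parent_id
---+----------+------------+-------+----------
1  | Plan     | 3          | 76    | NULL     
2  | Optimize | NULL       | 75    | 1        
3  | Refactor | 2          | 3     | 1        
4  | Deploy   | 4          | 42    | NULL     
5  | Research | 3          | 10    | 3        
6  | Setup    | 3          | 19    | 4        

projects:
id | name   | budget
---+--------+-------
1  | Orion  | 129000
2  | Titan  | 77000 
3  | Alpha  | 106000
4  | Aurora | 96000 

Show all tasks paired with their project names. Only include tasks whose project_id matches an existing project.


INNER JOIN keeps only tasks rows whose project_id matches an id in projects. Walk through each task:
  - task 1 (Plan): project_id=3 -> matches Alpha
  - task 2 (Optimize): project_id=NULL, no match -> dropped
  - task 3 (Refactor): project_id=2 -> matches Titan
  - task 4 (Deploy): project_id=4 -> matches Aurora
  - task 5 (Research): project_id=3 -> matches Alpha
  - task 6 (Setup): project_id=3 -> matches Alpha
So 1 of 6 rows is dropped.

SQL:
SELECT a.name, b.name AS project
FROM tasks a
INNER JOIN projects b ON a.project_id = b.id

Result:
name     | project
---------+--------
Plan     | Alpha  
Refactor | Titan  
Deploy   | Aurora 
Research | Alpha  
Setup    | Alpha  


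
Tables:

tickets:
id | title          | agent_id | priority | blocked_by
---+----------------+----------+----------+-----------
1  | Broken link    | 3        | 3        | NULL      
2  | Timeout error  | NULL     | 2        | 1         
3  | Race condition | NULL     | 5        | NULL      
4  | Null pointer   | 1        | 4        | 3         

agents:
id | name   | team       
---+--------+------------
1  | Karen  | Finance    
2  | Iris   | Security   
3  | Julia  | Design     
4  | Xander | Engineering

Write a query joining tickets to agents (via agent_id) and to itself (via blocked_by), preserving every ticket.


Two LEFT JOINs from the same base table tickets: one to agents via agent_id, one to tickets itself via blocked_by. Both are LEFT so every ticket is preserved.
Match against agents:
  - ticket 1 (Broken link): agent_id=3 -> matches Julia
  - ticket 2 (Timeout error): agent_id=NULL, no match -> kept with NULL
  - ticket 3 (Race condition): agent_id=NULL, no match -> kept with NULL
  - ticket 4 (Null pointer): agent_id=1 -> matches Karen
Match against tickets (self):
  - ticket 1 (Broken link): blocked_by=NULL -> NULL
  - ticket 2 (Timeout error): blocked_by=1 -> Broken link
  - ticket 3 (Race condition): blocked_by=NULL -> NULL
  - ticket 4 (Null pointer): blocked_by=3 -> Race condition

SQL:
SELECT a.title, b.name AS agent, c.title AS blocked_by
FROM tickets a
LEFT JOIN agents b ON a.agent_id = b.id
LEFT JOIN tickets c ON a.blocked_by = c.id

Result:
title          | agent | blocked_by    
---------------+-------+---------------
Broken link    | Julia | NULL          
Timeout error  | NULL  | Broken link   
Race condition | NULL  | NULL          
Null pointer   | Karen | Race condition


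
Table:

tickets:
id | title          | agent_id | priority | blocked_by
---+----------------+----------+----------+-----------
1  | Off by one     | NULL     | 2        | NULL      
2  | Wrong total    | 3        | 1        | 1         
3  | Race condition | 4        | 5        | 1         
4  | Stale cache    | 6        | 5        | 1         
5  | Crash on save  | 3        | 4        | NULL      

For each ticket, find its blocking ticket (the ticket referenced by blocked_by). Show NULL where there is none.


This is a self-join: tickets is joined to a second copy of itself, matching each row's blocked_by to another row's id. Use LEFT JOIN so rows with blocked_by=NULL are kept.
  - ticket 1 (Off by one): blocked_by=NULL -> NULL
  - ticket 2 (Wrong total): blocked_by=1 -> Off by one
  - ticket 3 (Race condition): blocked_by=1 -> Off by one
  - ticket 4 (Stale cache): blocked_by=1 -> Off by one
  - ticket 5 (Crash on save): blocked_by=NULL -> NULL

SQL:
SELECT a.title AS item, b.title AS blocked_by
FROM tickets a
LEFT JOIN tickets b ON a.blocked_by = b.id

Result:
item           | blocked_by
---------------+-----------
Off by one     | NULL      
Wrong total    | Off by one
Race condition | Off by one
Stale cache    | Off by one
Crash on save  | NULL      


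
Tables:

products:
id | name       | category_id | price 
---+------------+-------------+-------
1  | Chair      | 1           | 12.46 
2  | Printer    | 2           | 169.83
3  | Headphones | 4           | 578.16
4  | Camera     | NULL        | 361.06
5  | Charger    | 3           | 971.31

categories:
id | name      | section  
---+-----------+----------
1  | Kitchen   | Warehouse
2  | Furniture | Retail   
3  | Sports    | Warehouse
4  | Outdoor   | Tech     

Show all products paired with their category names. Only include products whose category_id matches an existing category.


INNER JOIN keeps only products rows whose category_id matches an id in categories. Walk through each product:
  - product 1 (Chair): category_id=1 -> matches Kitchen
  - product 2 (Printer): category_id=2 -> matches Furniture
  - product 3 (Headphones): category_id=4 -> matches Outdoor
  - product 4 (Camera): category_id=NULL, no match -> dropped
  - product 5 (Charger): category_id=3 -> matches Sports
So 1 of 5 rows is dropped.

SQL:
SELECT a.name, b.name AS category
FROM products a
INNER JOIN categories b ON a.category_id = b.id

Result:
name       | category 
-----------+----------
Chair      | Kitchen  
Printer    | Furniture
Headphones | Outdoor  
Charger    | Sports   


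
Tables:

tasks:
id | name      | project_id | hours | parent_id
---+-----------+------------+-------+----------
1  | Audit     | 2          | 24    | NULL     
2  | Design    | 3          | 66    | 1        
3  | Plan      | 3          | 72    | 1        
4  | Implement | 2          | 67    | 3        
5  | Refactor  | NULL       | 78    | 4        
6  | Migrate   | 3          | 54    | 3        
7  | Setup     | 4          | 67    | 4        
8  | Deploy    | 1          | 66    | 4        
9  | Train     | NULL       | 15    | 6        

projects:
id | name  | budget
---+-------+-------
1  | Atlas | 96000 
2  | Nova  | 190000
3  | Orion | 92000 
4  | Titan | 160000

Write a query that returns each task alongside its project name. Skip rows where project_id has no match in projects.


INNER JOIN keeps only tasks rows whose project_id matches an id in projects. Walk through each task:
  - task 1 (Audit): project_id=2 -> matches Nova
  - task 2 (Design): project_id=3 -> matches Orion
  - task 3 (Plan): project_id=3 -> matches Orion
  - task 4 (Implement): project_id=2 -> matches Nova
  - task 5 (Refactor): project_id=NULL, no match -> dropped
  - task 6 (Migrate): project_id=3 -> matches Orion
  - task 7 (Setup): project_id=4 -> matches Titan
  - task 8 (Deploy): project_id=1 -> matches Atlas
  - task 9 (Train): project_id=NULL, no match -> dropped
So 2 of 9 rows are dropped.

SQL:
SELECT a.name, b.name AS project
FROM tasks a
INNER JOIN projects b ON a.project_id = b.id

Result:
name      | project
----------+--------
Audit     | Nova   
Design    | Orion  
Plan      | Orion  
Implement | Nova   
Migrate   | Orion  
Setup     | Titan  
Deploy    | Atlas  


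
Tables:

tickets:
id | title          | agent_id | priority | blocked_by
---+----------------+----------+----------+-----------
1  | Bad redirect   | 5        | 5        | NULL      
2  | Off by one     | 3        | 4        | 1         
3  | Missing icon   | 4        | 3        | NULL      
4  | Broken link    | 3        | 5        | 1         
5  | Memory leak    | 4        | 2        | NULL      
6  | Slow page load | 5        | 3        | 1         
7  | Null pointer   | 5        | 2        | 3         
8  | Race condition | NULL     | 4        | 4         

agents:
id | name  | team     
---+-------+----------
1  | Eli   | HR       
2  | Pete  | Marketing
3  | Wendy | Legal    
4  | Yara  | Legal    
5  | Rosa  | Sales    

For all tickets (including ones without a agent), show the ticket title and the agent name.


LEFT JOIN keeps every row from tickets (the left table); where agent_id has no match in agents, the agent columns become NULL. Walk through each ticket:
  - ticket 1 (Bad redirect): agent_id=5 -> matches Rosa
  - ticket 2 (Off by one): agent_id=3 -> matches Wendy
  - ticket 3 (Missing icon): agent_id=4 -> matches Yara
  - ticket 4 (Broken link): agent_id=3 -> matches Wendy
  - ticket 5 (Memory leak): agent_id=4 -> matches Yara
  - ticket 6 (Slow page load): agent_id=5 -> matches Rosa
  - ticket 7 (Null pointer): agent_id=5 -> matches Rosa
  - ticket 8 (Race condition): agent_id=NULL, no match -> kept with NULL
All 8 rows appear; 1 has NULL agent.

SQL:
SELECT a.title, b.name AS agent
FROM tickets a
LEFT JOIN agents b ON a.agent_id = b.id

Result:
title          | agent
---------------+------
Bad redirect   | Rosa 
Off by one     | Wendy
Missing icon   | Yara 
Broken link    | Wendy
Memory leak    | Yara 
Slow page load | Rosa 
Null pointer   | Rosa 
Race condition | NULL 


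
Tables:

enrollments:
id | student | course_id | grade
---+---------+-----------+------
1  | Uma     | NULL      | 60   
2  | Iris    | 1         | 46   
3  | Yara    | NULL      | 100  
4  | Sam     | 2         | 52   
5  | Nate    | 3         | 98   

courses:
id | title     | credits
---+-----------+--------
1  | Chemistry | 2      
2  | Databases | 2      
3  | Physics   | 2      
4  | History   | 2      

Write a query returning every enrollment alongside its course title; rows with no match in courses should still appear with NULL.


LEFT JOIN keeps every row from enrollments (the left table); where course_id has no match in courses, the course columns become NULL. Walk through each enrollment:
  - enrollment 1 (Uma): course_id=NULL, no match -> kept with NULL
  - enrollment 2 (Iris): course_id=1 -> matches Chemistry
  - enrollment 3 (Yara): course_id=NULL, no match -> kept with NULL
  - enrollment 4 (Sam): course_id=2 -> matches Databases
  - enrollment 5 (Nate): course_id=3 -> matches Physics
All 5 rows appear; 2 have NULL course.

SQL:
SELECT a.student, b.title AS course
FROM enrollments a
LEFT JOIN courses b ON a.course_id = b.id

Result:
student | course   
--------+----------
Uma     | NULL     
Iris    | Chemistry
Yara    | NULL     
Sam     | Databases
Nate    | Physics  


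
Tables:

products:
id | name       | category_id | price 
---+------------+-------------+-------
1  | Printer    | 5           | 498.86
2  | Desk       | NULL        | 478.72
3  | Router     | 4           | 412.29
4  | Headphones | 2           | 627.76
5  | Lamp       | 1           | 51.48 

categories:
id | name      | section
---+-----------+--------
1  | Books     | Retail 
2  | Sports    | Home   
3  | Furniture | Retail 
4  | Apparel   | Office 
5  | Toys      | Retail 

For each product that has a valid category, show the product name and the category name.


INNER JOIN keeps only products rows whose category_id matches an id in categories. Walk through each product:
  - product 1 (Printer): category_id=5 -> matches Toys
  - product 2 (Desk): category_id=NULL, no match -> dropped
  - product 3 (Router): category_id=4 -> matches Apparel
  - product 4 (Headphones): category_id=2 -> matches Sports
  - product 5 (Lamp): category_id=1 -> matches Books
So 1 of 5 rows is dropped.

SQL:
SELECT a.name, b.name AS category
FROM products a
INNER JOIN categories b ON a.category_id = b.id

Result:
name       | category
-----------+---------
Printer    | Toys    
Router     | Apparel 
Headphones | Sports  
Lamp       | Books   


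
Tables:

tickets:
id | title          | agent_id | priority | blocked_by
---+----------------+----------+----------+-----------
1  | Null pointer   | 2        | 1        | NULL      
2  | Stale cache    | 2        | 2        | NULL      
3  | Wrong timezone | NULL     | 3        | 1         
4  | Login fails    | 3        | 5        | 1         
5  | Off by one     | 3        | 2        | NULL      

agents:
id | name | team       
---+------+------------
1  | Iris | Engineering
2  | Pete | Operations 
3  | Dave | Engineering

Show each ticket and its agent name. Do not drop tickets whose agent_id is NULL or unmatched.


LEFT JOIN keeps every row from tickets (the left table); where agent_id has no match in agents, the agent columns become NULL. Walk through each ticket:
  - ticket 1 (Null pointer): agent_id=2 -> matches Pete
  - ticket 2 (Stale cache): agent_id=2 -> matches Pete
  - ticket 3 (Wrong timezone): agent_id=NULL, no match -> kept with NULL
  - ticket 4 (Login fails): agent_id=3 -> matches Dave
  - ticket 5 (Off by one): agent_id=3 -> matches Dave
All 5 rows appear; 1 has NULL agent.

SQL:
SELECT a.title, b.name AS agent
FROM tickets a
LEFT JOIN agents b ON a.agent_id = b.id

Result:
title          | agent
---------------+------
Null pointer   | Pete 
Stale cache    | Pete 
Wrong timezone | NULL 
Login fails    | Dave 
Off by one     | Dave 


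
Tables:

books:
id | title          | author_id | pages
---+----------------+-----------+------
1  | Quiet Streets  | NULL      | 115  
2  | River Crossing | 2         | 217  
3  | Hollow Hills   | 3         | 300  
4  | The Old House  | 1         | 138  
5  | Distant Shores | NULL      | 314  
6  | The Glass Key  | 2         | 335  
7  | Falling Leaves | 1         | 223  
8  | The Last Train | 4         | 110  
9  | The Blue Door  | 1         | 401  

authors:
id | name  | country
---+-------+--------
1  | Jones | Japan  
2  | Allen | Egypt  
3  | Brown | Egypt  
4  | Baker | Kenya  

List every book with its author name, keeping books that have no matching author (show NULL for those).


LEFT JOIN keeps every row from books (the left table); where author_id has no match in authors, the author columns become NULL. Walk through each book:
  - book 1 (Quiet Streets): author_id=NULL, no match -> kept with NULL
  - book 2 (River Crossing): author_id=2 -> matches Allen
  - book 3 (Hollow Hills): author_id=3 -> matches Brown
  - book 4 (The Old House): author_id=1 -> matches Jones
  - book 5 (Distant Shores): author_id=NULL, no match -> kept with NULL
  - book 6 (The Glass Key): author_id=2 -> matches Allen
  - book 7 (Falling Leaves): author_id=1 -> matches Jones
  - book 8 (The Last Train): author_id=4 -> matches Baker
  - book 9 (The Blue Door): author_id=1 -> matches Jones
All 9 rows appear; 2 have NULL author.

SQL:
SELECT a.title, b.name AS author
FROM books a
LEFT JOIN authors b ON a.author_id = b.id

Result:
title          | author
---------------+-------
Quiet Streets  | NULL  
River Crossing | Allen 
Hollow Hills   | Brown 
The Old House  | Jones 
Distant Shores | NULL  
The Glass Key  | Allen 
Falling Leaves | Jones 
The Last Train | Baker 
The Blue Door  | Jones 


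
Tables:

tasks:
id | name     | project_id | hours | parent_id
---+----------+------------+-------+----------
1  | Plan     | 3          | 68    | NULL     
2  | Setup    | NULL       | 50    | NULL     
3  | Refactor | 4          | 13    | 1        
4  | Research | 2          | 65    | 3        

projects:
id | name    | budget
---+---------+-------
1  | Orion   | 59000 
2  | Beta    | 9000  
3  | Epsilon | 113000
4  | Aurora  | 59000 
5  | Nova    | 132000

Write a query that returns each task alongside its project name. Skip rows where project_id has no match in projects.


INNER JOIN keeps only tasks rows whose project_id matches an id in projects. Walk through each task:
  - task 1 (Plan): project_id=3 -> matches Epsilon
  - task 2 (Setup): project_id=NULL, no match -> dropped
  - task 3 (Refactor): project_id=4 -> matches Aurora
  - task 4 (Research): project_id=2 -> matches Beta
So 1 of 4 rows is dropped.

SQL:
SELECT a.name, b.name AS project
FROM tasks a
INNER JOIN projects b ON a.project_id = b.id

Result:
name     | project
---------+--------
Plan     | Epsilon
Refactor | Aurora 
Research | Beta   


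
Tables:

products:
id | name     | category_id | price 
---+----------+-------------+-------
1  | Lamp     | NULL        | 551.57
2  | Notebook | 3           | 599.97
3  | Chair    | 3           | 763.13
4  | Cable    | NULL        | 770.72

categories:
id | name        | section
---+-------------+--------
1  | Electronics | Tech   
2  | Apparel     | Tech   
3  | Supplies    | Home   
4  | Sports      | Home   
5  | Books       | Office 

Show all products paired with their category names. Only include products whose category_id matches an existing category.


INNER JOIN keeps only products rows whose category_id matches an id in categories. Walk through each product:
  - product 1 (Lamp): category_id=NULL, no match -> dropped
  - product 2 (Notebook): category_id=3 -> matches Supplies
  - product 3 (Chair): category_id=3 -> matches Supplies
  - product 4 (Cable): category_id=NULL, no match -> dropped
So 2 of 4 rows are dropped.

SQL:
SELECT a.name, b.name AS category
FROM products a
INNER JOIN categories b ON a.category_id = b.id

Result:
name     | category
---------+---------
Notebook | Supplies
Chair    | Supplies


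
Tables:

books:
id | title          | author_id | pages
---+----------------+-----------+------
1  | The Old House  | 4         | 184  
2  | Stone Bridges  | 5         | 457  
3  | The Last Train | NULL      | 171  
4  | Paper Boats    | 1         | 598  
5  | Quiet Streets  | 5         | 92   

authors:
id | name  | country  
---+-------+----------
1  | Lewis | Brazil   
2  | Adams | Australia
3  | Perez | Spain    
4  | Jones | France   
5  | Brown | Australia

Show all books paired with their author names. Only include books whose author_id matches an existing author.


INNER JOIN keeps only books rows whose author_id matches an id in authors. Walk through each book:
  - book 1 (The Old House): author_id=4 -> matches Jones
  - book 2 (Stone Bridges): author_id=5 -> matches Brown
  - book 3 (The Last Train): author_id=NULL, no match -> dropped
  - book 4 (Paper Boats): author_id=1 -> matches Lewis
  - book 5 (Quiet Streets): author_id=5 -> matches Brown
So 1 of 5 rows is dropped.

SQL:
SELECT a.title, b.name AS author
FROM books a
INNER JOIN authors b ON a.author_id = b.id

Result:
title         | author
--------------+-------
The Old House | Jones 
Stone Bridges | Brown 
Paper Boats   | Lewis 
Quiet Streets | Brown 


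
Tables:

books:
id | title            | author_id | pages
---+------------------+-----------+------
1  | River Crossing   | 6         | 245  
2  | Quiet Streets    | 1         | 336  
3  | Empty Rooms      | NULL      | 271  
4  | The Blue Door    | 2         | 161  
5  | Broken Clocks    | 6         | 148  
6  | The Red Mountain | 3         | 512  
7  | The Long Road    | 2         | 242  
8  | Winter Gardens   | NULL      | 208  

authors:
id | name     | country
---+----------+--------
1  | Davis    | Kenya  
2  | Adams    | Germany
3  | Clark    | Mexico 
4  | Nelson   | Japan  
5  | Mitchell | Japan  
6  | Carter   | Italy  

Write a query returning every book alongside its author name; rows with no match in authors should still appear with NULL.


LEFT JOIN keeps every row from books (the left table); where author_id has no match in authors, the author columns become NULL. Walk through each book:
  - book 1 (River Crossing): author_id=6 -> matches Carter
  - book 2 (Quiet Streets): author_id=1 -> matches Davis
  - book 3 (Empty Rooms): author_id=NULL, no match -> kept with NULL
  - book 4 (The Blue Door): author_id=2 -> matches Adams
  - book 5 (Broken Clocks): author_id=6 -> matches Carter
  - book 6 (The Red Mountain): author_id=3 -> matches Clark
  - book 7 (The Long Road): author_id=2 -> matches Adams
  - book 8 (Winter Gardens): author_id=NULL, no match -> kept with NULL
All 8 rows appear; 2 have NULL author.

SQL:
SELECT a.title, b.name AS author
FROM books a
LEFT JOIN authors b ON a.author_id = b.id

Result:
title            | author
-----------------+-------
River Crossing   | Carter
Quiet Streets    | Davis 
Empty Rooms      | NULL  
The Blue Door    | Adams 
Broken Clocks    | Carter
The Red Mountain | Clark 
The Long Road    | Adams 
Winter Gardens   | NULL  


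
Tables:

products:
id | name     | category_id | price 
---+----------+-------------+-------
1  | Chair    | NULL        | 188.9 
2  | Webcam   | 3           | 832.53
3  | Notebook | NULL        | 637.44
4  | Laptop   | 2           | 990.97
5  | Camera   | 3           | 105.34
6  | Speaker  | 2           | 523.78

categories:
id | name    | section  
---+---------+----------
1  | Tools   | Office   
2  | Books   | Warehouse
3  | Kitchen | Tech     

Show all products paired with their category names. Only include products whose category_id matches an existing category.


INNER JOIN keeps only products rows whose category_id matches an id in categories. Walk through each product:
  - product 1 (Chair): category_id=NULL, no match -> dropped
  - product 2 (Webcam): category_id=3 -> matches Kitchen
  - product 3 (Notebook): category_id=NULL, no match -> dropped
  - product 4 (Laptop): category_id=2 -> matches Books
  - product 5 (Camera): category_id=3 -> matches Kitchen
  - product 6 (Speaker): category_id=2 -> matches Books
So 2 of 6 rows are dropped.

SQL:
SELECT a.name, b.name AS category
FROM products a
INNER JOIN categories b ON a.category_id = b.id

Result:
name    | category
--------+---------
Webcam  | Kitchen 
Laptop  | Books   
Camera  | Kitchen 
Speaker | Books   


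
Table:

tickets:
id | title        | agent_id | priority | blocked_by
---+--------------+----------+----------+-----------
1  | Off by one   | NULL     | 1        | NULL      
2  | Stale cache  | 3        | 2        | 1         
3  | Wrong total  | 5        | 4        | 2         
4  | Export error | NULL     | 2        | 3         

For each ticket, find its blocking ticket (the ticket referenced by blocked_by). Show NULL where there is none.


This is a self-join: tickets is joined to a second copy of itself, matching each row's blocked_by to another row's id. Use LEFT JOIN so rows with blocked_by=NULL are kept.
  - ticket 1 (Off by one): blocked_by=NULL -> NULL
  - ticket 2 (Stale cache): blocked_by=1 -> Off by one
  - ticket 3 (Wrong total): blocked_by=2 -> Stale cache
  - ticket 4 (Export error): blocked_by=3 -> Wrong total

SQL:
SELECT a.title AS item, b.title AS blocked_by
FROM tickets a
LEFT JOIN tickets b ON a.blocked_by = b.id

Result:
item         | blocked_by 
-------------+------------
Off by one   | NULL       
Stale cache  | Off by one 
Wrong total  | Stale cache
Export error | Wrong total


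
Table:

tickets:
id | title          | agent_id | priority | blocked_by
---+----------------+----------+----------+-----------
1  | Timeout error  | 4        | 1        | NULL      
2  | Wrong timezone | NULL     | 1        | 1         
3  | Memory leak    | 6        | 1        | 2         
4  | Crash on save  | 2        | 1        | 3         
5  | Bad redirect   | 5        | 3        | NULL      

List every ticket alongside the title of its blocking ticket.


This is a self-join: tickets is joined to a second copy of itself, matching each row's blocked_by to another row's id. Use LEFT JOIN so rows with blocked_by=NULL are kept.
  - ticket 1 (Timeout error): blocked_by=NULL -> NULL
  - ticket 2 (Wrong timezone): blocked_by=1 -> Timeout error
  - ticket 3 (Memory leak): blocked_by=2 -> Wrong timezone
  - ticket 4 (Crash on save): blocked_by=3 -> Memory leak
  - ticket 5 (Bad redirect): blocked_by=NULL -> NULL

SQL:
SELECT a.title AS item, b.title AS blocked_by
FROM tickets a
LEFT JOIN tickets b ON a.blocked_by = b.id

Result:
item           | blocked_by    
---------------+---------------
Timeout error  | NULL          
Wrong timezone | Timeout error 
Memory leak    | Wrong timezone
Crash on save  | Memory leak   
Bad redirect   | NULL          


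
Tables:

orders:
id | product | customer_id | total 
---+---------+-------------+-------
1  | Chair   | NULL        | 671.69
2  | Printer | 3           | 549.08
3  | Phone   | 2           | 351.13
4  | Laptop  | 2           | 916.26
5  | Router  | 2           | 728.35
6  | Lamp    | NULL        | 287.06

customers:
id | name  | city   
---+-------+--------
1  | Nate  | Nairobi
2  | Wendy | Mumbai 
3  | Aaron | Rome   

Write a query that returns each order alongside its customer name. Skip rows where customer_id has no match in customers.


INNER JOIN keeps only orders rows whose customer_id matches an id in customers. Walk through each order:
  - order 1 (Chair): customer_id=NULL, no match -> dropped
  - order 2 (Printer): customer_id=3 -> matches Aaron
  - order 3 (Phone): customer_id=2 -> matches Wendy
  - order 4 (Laptop): customer_id=2 -> matches Wendy
  - order 5 (Router): customer_id=2 -> matches Wendy
  - order 6 (Lamp): customer_id=NULL, no match -> dropped
So 2 of 6 rows are dropped.

SQL:
SELECT a.product, b.name AS customer
FROM orders a
INNER JOIN customers b ON a.customer_id = b.id

Result:
product | customer
--------+---------
Printer | Aaron   
Phone   | Wendy   
Laptop  | Wendy   
Router  | Wendy   


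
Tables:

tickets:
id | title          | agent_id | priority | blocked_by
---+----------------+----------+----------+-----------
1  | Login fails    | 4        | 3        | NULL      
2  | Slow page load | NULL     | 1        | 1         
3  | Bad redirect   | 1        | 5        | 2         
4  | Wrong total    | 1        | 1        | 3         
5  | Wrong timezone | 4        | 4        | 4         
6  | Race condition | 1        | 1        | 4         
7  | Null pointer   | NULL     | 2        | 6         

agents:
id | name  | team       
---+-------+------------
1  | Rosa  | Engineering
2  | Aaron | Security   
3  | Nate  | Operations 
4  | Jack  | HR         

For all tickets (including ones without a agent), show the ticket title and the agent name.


LEFT JOIN keeps every row from tickets (the left table); where agent_id has no match in agents, the agent columns become NULL. Walk through each ticket:
  - ticket 1 (Login fails): agent_id=4 -> matches Jack
  - ticket 2 (Slow page load): agent_id=NULL, no match -> kept with NULL
  - ticket 3 (Bad redirect): agent_id=1 -> matches Rosa
  - ticket 4 (Wrong total): agent_id=1 -> matches Rosa
  - ticket 5 (Wrong timezone): agent_id=4 -> matches Jack
  - ticket 6 (Race condition): agent_id=1 -> matches Rosa
  - ticket 7 (Null pointer): agent_id=NULL, no match -> kept with NULL
All 7 rows appear; 2 have NULL agent.

SQL:
SELECT a.title, b.name AS agent
FROM tickets a
LEFT JOIN agents b ON a.agent_id = b.id

Result:
title          | agent
---------------+------
Login fails    | Jack 
Slow page load | NULL 
Bad redirect   | Rosa 
Wrong total    | Rosa 
Wrong timezone | Jack 
Race condition | Rosa 
Null pointer   | NULL 


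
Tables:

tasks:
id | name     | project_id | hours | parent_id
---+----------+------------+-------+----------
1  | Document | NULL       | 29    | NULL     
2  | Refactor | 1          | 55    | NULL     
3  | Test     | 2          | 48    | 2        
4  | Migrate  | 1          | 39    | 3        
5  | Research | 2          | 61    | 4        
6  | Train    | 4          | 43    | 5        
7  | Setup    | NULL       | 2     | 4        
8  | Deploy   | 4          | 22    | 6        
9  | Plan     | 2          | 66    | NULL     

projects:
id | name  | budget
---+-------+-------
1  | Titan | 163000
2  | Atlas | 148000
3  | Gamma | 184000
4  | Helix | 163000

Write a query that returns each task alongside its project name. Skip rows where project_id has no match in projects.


INNER JOIN keeps only tasks rows whose project_id matches an id in projects. Walk through each task:
  - task 1 (Document): project_id=NULL, no match -> dropped
  - task 2 (Refactor): project_id=1 -> matches Titan
  - task 3 (Test): project_id=2 -> matches Atlas
  - task 4 (Migrate): project_id=1 -> matches Titan
  - task 5 (Research): project_id=2 -> matches Atlas
  - task 6 (Train): project_id=4 -> matches Helix
  - task 7 (Setup): project_id=NULL, no match -> dropped
  - task 8 (Deploy): project_id=4 -> matches Helix
  - task 9 (Plan): project_id=2 -> matches Atlas
So 2 of 9 rows are dropped.

SQL:
SELECT a.name, b.name AS project
FROM tasks a
INNER JOIN projects b ON a.project_id = b.id

Result:
name     | project
---------+--------
Refactor | Titan  
Test     | Atlas  
Migrate  | Titan  
Research | Atlas  
Train    | Helix  
Deploy   | Helix  
Plan     | Atlas  


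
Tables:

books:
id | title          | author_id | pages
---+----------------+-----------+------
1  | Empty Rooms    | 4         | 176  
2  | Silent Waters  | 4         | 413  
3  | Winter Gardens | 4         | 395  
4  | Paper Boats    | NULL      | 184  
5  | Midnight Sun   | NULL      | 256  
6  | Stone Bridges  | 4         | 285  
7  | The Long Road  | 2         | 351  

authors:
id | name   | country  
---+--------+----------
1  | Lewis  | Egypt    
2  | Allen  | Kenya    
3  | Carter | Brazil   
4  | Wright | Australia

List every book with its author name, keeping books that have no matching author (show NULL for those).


LEFT JOIN keeps every row from books (the left table); where author_id has no match in authors, the author columns become NULL. Walk through each book:
  - book 1 (Empty Rooms): author_id=4 -> matches Wright
  - book 2 (Silent Waters): author_id=4 -> matches Wright
  - book 3 (Winter Gardens): author_id=4 -> matches Wright
  - book 4 (Paper Boats): author_id=NULL, no match -> kept with NULL
  - book 5 (Midnight Sun): author_id=NULL, no match -> kept with NULL
  - book 6 (Stone Bridges): author_id=4 -> matches Wright
  - book 7 (The Long Road): author_id=2 -> matches Allen
All 7 rows appear; 2 have NULL author.

SQL:
SELECT a.title, b.name AS author
FROM books a
LEFT JOIN authors b ON a.author_id = b.id

Result:
title          | author
---------------+-------
Empty Rooms    | Wright
Silent Waters  | Wright
Winter Gardens | Wright
Paper Boats    | NULL  
Midnight Sun   | NULL  
Stone Bridges  | Wright
The Long Road  | Allen 


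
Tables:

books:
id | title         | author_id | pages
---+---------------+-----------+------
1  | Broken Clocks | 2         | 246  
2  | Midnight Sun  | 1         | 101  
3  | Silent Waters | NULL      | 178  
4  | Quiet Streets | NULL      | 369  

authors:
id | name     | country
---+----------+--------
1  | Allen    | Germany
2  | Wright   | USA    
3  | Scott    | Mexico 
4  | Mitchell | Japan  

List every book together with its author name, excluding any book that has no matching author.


INNER JOIN keeps only books rows whose author_id matches an id in authors. Walk through each book:
  - book 1 (Broken Clocks): author_id=2 -> matches Wright
  - book 2 (Midnight Sun): author_id=1 -> matches Allen
  - book 3 (Silent Waters): author_id=NULL, no match -> dropped
  - book 4 (Quiet Streets): author_id=NULL, no match -> dropped
So 2 of 4 rows are dropped.

SQL:
SELECT a.title, b.name AS author
FROM books a
INNER JOIN authors b ON a.author_id = b.id

Result:
title         | author
--------------+-------
Broken Clocks | Wright
Midnight Sun  | Allen 


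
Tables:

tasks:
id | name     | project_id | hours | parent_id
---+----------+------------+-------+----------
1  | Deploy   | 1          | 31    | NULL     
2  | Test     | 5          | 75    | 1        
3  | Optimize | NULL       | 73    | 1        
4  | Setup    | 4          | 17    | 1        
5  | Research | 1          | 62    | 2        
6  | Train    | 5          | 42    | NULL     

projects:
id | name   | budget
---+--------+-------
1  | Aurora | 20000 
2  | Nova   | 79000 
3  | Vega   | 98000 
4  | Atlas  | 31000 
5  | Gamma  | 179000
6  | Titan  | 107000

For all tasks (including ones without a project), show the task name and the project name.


LEFT JOIN keeps every row from tasks (the left table); where project_id has no match in projects, the project columns become NULL. Walk through each task:
  - task 1 (Deploy): project_id=1 -> matches Aurora
  - task 2 (Test): project_id=5 -> matches Gamma
  - task 3 (Optimize): project_id=NULL, no match -> kept with NULL
  - task 4 (Setup): project_id=4 -> matches Atlas
  - task 5 (Research): project_id=1 -> matches Aurora
  - task 6 (Train): project_id=5 -> matches Gamma
All 6 rows appear; 1 has NULL project.

SQL:
SELECT a.name, b.name AS project
FROM tasks a
LEFT JOIN projects b ON a.project_id = b.id

Result:
name     | project
---------+--------
Deploy   | Aurora 
Test     | Gamma  
Optimize | NULL   
Setup    | Atlas  
Research | Aurora 
Train    | Gamma  


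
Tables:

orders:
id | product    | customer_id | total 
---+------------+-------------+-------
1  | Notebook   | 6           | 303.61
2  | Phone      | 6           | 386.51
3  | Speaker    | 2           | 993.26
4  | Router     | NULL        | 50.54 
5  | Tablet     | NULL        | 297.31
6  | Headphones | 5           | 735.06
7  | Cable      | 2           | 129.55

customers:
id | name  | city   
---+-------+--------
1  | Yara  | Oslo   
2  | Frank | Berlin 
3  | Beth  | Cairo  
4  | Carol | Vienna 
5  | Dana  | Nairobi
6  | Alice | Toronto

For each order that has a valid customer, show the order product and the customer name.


INNER JOIN keeps only orders rows whose customer_id matches an id in customers. Walk through each order:
  - order 1 (Notebook): customer_id=6 -> matches Alice
  - order 2 (Phone): customer_id=6 -> matches Alice
  - order 3 (Speaker): customer_id=2 -> matches Frank
  - order 4 (Router): customer_id=NULL, no match -> dropped
  - order 5 (Tablet): customer_id=NULL, no match -> dropped
  - order 6 (Headphones): customer_id=5 -> matches Dana
  - order 7 (Cable): customer_id=2 -> matches Frank
So 2 of 7 rows are dropped.

SQL:
SELECT a.product, b.name AS customer
FROM orders a
INNER JOIN customers b ON a.customer_id = b.id

Result:
product    | customer
-----------+---------
Notebook   | Alice   
Phone      | Alice   
Speaker    | Frank   
Headphones | Dana    
Cable      | Frank   


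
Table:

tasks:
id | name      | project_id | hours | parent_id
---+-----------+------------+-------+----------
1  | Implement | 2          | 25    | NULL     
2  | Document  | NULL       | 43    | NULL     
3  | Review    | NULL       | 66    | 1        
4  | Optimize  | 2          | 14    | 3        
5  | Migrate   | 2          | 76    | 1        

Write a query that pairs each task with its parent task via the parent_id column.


This is a self-join: tasks is joined to a second copy of itself, matching each row's parent_id to another row's id. Use LEFT JOIN so rows with parent_id=NULL are kept.
  - task 1 (Implement): parent_id=NULL -> NULL
  - task 2 (Document): parent_id=NULL -> NULL
  - task 3 (Review): parent_id=1 -> Implement
  - task 4 (Optimize): parent_id=3 -> Review
  - task 5 (Migrate): parent_id=1 -> Implement

SQL:
SELECT a.name AS item, b.name AS parent
FROM tasks a
LEFT JOIN tasks b ON a.parent_id = b.id

Result:
item      | parent   
----------+----------
Implement | NULL     
Document  | NULL     
Review    | Implement
Optimize  | Review   
Migrate   | Implement


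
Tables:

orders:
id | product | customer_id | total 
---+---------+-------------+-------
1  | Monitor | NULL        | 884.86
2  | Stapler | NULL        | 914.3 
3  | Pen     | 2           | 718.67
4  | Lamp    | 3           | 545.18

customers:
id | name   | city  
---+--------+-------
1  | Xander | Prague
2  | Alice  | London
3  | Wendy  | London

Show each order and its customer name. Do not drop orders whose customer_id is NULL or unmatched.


LEFT JOIN keeps every row from orders (the left table); where customer_id has no match in customers, the customer columns become NULL. Walk through each order:
  - order 1 (Monitor): customer_id=NULL, no match -> kept with NULL
  - order 2 (Stapler): customer_id=NULL, no match -> kept with NULL
  - order 3 (Pen): customer_id=2 -> matches Alice
  - order 4 (Lamp): customer_id=3 -> matches Wendy
All 4 rows appear; 2 have NULL customer.

SQL:
SELECT a.product, b.name AS customer
FROM orders a
LEFT JOIN customers b ON a.customer_id = b.id

Result:
product | customer
--------+---------
Monitor | NULL    
Stapler | NULL    
Pen     | Alice   
Lamp    | Wendy   


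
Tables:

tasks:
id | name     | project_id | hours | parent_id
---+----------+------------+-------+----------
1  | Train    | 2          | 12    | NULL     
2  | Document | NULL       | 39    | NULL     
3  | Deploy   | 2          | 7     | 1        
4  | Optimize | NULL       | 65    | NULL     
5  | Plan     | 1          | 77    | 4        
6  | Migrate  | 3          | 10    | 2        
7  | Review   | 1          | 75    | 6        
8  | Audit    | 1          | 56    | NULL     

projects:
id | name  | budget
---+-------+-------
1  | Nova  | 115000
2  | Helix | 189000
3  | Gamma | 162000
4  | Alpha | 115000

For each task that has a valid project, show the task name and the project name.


INNER JOIN keeps only tasks rows whose project_id matches an id in projects. Walk through each task:
  - task 1 (Train): project_id=2 -> matches Helix
  - task 2 (Document): project_id=NULL, no match -> dropped
  - task 3 (Deploy): project_id=2 -> matches Helix
  - task 4 (Optimize): project_id=NULL, no match -> dropped
  - task 5 (Plan): project_id=1 -> matches Nova
  - task 6 (Migrate): project_id=3 -> matches Gamma
  - task 7 (Review): project_id=1 -> matches Nova
  - task 8 (Audit): project_id=1 -> matches Nova
So 2 of 8 rows are dropped.

SQL:
SELECT a.name, b.name AS project
FROM tasks a
INNER JOIN projects b ON a.project_id = b.id

Result:
name    | project
--------+--------
Train   | Helix  
Deploy  | Helix  
Plan    | Nova   
Migrate | Gamma  
Review  | Nova   
Audit   | Nova   


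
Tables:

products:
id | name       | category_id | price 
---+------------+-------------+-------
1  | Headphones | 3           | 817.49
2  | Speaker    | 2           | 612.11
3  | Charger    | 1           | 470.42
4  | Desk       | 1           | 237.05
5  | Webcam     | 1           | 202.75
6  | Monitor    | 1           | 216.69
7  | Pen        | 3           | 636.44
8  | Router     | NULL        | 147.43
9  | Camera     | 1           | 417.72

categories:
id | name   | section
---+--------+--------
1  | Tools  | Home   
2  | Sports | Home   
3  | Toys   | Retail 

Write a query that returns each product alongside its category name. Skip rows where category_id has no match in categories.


INNER JOIN keeps only products rows whose category_id matches an id in categories. Walk through each product:
  - product 1 (Headphones): category_id=3 -> matches Toys
  - product 2 (Speaker): category_id=2 -> matches Sports
  - product 3 (Charger): category_id=1 -> matches Tools
  - product 4 (Desk): category_id=1 -> matches Tools
  - product 5 (Webcam): category_id=1 -> matches Tools
  - product 6 (Monitor): category_id=1 -> matches Tools
  - product 7 (Pen): category_id=3 -> matches Toys
  - product 8 (Router): category_id=NULL, no match -> dropped
  - product 9 (Camera): category_id=1 -> matches Tools
So 1 of 9 rows is dropped.

SQL:
SELECT a.name, b.name AS category
FROM products a
INNER JOIN categories b ON a.category_id = b.id

Result:
name       | category
-----------+---------
Headphones | Toys    
Speaker    | Sports  
Charger    | Tools   
Desk       | Tools   
Webcam     | Tools   
Monitor    | Tools   
Pen        | Toys    
Camera     | Tools   
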